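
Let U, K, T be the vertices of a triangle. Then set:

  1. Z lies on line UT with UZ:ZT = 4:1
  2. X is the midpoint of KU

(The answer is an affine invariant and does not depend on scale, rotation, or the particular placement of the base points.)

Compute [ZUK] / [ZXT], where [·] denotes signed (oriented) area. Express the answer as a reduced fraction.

Work in coordinates with U = (0, 0), K = (1, 0), T = (0, 1).
1. Z lies on line UT with UZ:ZT = 4:1 ⇒ Z = (0, 4/5)
2. X is the midpoint of KU ⇒ X = (1/2, 0)
2·[ZUK] = 4/5, 2·[ZXT] = 1/10
[ZUK]:[ZXT] = 4/5:1/10 = 8

[ZUK]:[ZXT] = 8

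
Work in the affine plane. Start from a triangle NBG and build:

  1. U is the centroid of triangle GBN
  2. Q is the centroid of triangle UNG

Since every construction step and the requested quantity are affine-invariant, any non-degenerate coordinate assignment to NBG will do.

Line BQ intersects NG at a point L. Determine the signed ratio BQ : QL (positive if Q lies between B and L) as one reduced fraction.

Set N = (0, 0), B = (1, 0), G = (0, 1); any affine frame gives the same invariant.
1. U is the centroid of triangle GBN ⇒ U = (1/3, 1/3)
2. Q is the centroid of triangle UNG ⇒ Q = (1/9, 4/9)
line BQ meets NG at L = (0, 1/2)
Q = B + t·(L−B) with t = 8/9, so BQ:QL = 8/9:1/9

BQ:QL = 8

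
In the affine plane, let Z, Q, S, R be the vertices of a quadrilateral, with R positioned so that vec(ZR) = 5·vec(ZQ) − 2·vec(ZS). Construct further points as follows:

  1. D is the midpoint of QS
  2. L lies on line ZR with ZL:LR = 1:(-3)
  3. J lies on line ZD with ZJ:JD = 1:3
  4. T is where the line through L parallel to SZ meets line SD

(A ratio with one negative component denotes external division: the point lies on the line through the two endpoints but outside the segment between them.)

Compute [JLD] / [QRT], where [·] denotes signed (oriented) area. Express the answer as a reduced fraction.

Assign Z = (0, 0), Q = (1, 0), S = (0, 1), R = (5, -2) — the answer is frame-independent, so this choice is without loss of generality.
1. D is the midpoint of QS ⇒ D = (1/2, 1/2)
2. L lies on line ZR with ZL:LR = 1:(-3) ⇒ L = (-5/2, 1)
3. J lies on line ZD with ZJ:JD = 1:3 ⇒ J = (1/8, 1/8)
4. T is where the line through L parallel to SZ meets line SD ⇒ T = (-5/2, 7/2)
2·[JLD] = -21/16, 2·[QRT] = 7
[JLD]:[QRT] = -21/16:7 = -3/16

[JLD]:[QRT] = -3/16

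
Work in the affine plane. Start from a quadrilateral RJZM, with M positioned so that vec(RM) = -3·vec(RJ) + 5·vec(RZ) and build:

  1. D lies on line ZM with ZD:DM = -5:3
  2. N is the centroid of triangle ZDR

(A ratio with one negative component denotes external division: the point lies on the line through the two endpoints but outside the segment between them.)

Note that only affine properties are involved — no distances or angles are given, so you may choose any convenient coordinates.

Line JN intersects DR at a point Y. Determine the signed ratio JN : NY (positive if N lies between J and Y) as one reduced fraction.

JN:NY = 17/5

Work in coordinates with R = (0, 0), J = (1, 0), Z = (0, 1), M = (-3, 5).
1. D lies on line ZM with ZD:DM = -5:3 ⇒ D = (-15/2, 11)
2. N is the centroid of triangle ZDR ⇒ N = (-5/2, 4)
line JN meets DR at Y = (-60/17, 88/17)
N = J + t·(Y−J) with t = 17/22, so JN:NY = 17/22:5/22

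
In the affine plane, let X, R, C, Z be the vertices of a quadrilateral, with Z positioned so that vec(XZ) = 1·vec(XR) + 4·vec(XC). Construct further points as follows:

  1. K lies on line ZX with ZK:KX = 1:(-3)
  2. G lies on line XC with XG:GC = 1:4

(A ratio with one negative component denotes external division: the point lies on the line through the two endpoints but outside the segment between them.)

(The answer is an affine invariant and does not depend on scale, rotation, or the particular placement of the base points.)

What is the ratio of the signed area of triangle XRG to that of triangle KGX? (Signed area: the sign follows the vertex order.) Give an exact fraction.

[XRG]:[KGX] = 2/3

Assign X = (0, 0), R = (1, 0), C = (0, 1), Z = (1, 4) — the answer is frame-independent, so this choice is without loss of generality.
1. K lies on line ZX with ZK:KX = 1:(-3) ⇒ K = (3/2, 6)
2. G lies on line XC with XG:GC = 1:4 ⇒ G = (0, 1/5)
2·[XRG] = 1/5, 2·[KGX] = 3/10
[XRG]:[KGX] = 1/5:3/10 = 2/3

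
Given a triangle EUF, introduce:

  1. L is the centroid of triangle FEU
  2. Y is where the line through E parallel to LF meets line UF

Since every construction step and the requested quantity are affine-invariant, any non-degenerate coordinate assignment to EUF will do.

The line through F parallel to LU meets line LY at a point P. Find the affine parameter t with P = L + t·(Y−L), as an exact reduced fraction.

Assign E = (0, 0), U = (1, 0), F = (0, 1) — the answer is frame-independent, so this choice is without loss of generality.
1. L is the centroid of triangle FEU ⇒ L = (1/3, 1/3)
2. Y is where the line through E parallel to LF meets line UF ⇒ Y = (-1, 2)
through F parallel to LU: direction (2/3, -1/3); meets LY at P = (-1/3, 7/6)
P = L + t·(Y−L) with t = 1/2

t = 1/2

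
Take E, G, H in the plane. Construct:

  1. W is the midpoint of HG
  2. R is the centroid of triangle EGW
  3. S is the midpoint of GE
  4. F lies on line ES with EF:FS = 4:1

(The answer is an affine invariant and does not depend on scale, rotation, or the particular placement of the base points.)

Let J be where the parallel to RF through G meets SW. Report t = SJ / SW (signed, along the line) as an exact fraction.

Work in coordinates with E = (0, 0), G = (1, 0), H = (0, 1).
1. W is the midpoint of HG ⇒ W = (1/2, 1/2)
2. R is the centroid of triangle EGW ⇒ R = (1/2, 1/6)
3. S is the midpoint of GE ⇒ S = (1/2, 0)
4. F lies on line ES with EF:FS = 4:1 ⇒ F = (2/5, 0)
through G parallel to RF: direction (-1/10, -1/6); meets SW at J = (1/2, -5/6)
J = S + t·(W−S) with t = -5/3

t = -5/3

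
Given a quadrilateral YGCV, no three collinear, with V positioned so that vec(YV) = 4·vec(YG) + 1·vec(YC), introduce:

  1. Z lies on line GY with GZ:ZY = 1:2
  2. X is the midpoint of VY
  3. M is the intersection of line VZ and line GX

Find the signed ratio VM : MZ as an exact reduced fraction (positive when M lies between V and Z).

VM:MZ = 3

Set Y = (0, 0), G = (1, 0), C = (0, 1), V = (4, 1); any affine frame gives the same invariant.
1. Z lies on line GY with GZ:ZY = 1:2 ⇒ Z = (2/3, 0)
2. X is the midpoint of VY ⇒ X = (2, 1/2)
3. M is the intersection of line VZ and line GX ⇒ M = (3/2, 1/4)
M = V + t·(Z−V) with t = 3/4, so VM:MZ = t:(1−t) = 3/4:1/4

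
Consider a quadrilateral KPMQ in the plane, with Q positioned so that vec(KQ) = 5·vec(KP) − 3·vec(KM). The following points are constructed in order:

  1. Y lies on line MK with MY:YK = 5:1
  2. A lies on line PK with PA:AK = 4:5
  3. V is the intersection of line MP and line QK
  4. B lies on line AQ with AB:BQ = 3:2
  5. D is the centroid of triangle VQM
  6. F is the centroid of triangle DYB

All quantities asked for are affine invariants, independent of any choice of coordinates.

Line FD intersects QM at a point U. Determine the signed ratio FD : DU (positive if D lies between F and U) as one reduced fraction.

FD:DU = 13/9

Assign K = (0, 0), P = (1, 0), M = (0, 1), Q = (5, -3) — the answer is frame-independent, so this choice is without loss of generality.
1. Y lies on line MK with MY:YK = 5:1 ⇒ Y = (0, 1/6)
2. A lies on line PK with PA:AK = 4:5 ⇒ A = (5/9, 0)
3. V is the intersection of line MP and line QK ⇒ V = (5/2, -3/2)
4. B lies on line AQ with AB:BQ = 3:2 ⇒ B = (29/9, -9/5)
5. D is the centroid of triangle VQM ⇒ D = (5/2, -7/6)
6. F is the centroid of triangle DYB ⇒ F = (103/54, -14/15)
line FD meets QM at U = (227/78, -259/195)
D = F + t·(U−F) with t = 13/22, so FD:DU = 13/22:9/22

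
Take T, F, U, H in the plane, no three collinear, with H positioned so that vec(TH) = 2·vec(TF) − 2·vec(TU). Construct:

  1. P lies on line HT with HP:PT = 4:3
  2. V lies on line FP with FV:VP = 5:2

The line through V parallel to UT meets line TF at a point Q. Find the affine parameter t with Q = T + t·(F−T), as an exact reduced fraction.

t = 44/49

Set T = (0, 0), F = (1, 0), U = (0, 1), H = (2, -2); any affine frame gives the same invariant.
1. P lies on line HT with HP:PT = 4:3 ⇒ P = (6/7, -6/7)
2. V lies on line FP with FV:VP = 5:2 ⇒ V = (44/49, -30/49)
through V parallel to UT: direction (0, -1); meets TF at Q = (44/49, 0)
Q = T + t·(F−T) with t = 44/49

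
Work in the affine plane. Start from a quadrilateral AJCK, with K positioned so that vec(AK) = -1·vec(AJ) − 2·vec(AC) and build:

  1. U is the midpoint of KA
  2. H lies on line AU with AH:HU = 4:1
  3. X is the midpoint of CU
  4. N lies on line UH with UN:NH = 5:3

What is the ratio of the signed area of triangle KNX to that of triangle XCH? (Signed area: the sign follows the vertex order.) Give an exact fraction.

[KNX]:[XCH] = -45/8

Set A = (0, 0), J = (1, 0), C = (0, 1), K = (-1, -2); any affine frame gives the same invariant.
1. U is the midpoint of KA ⇒ U = (-1/2, -1)
2. H lies on line AU with AH:HU = 4:1 ⇒ H = (-2/5, -4/5)
3. X is the midpoint of CU ⇒ X = (-1/4, 0)
4. N lies on line UH with UN:NH = 5:3 ⇒ N = (-7/16, -7/8)
2·[KNX] = 9/32, 2·[XCH] = -1/20
[KNX]:[XCH] = 9/32:-1/20 = -45/8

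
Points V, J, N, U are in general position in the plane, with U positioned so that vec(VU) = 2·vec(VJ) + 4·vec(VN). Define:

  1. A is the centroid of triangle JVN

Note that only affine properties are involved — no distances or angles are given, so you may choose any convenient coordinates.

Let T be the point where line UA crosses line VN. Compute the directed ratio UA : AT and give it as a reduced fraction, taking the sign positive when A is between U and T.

UA:AT = 5

Set V = (0, 0), J = (1, 0), N = (0, 1), U = (2, 4); any affine frame gives the same invariant.
1. A is the centroid of triangle JVN ⇒ A = (1/3, 1/3)
line UA meets VN at T = (0, -2/5)
A = U + t·(T−U) with t = 5/6, so UA:AT = 5/6:1/6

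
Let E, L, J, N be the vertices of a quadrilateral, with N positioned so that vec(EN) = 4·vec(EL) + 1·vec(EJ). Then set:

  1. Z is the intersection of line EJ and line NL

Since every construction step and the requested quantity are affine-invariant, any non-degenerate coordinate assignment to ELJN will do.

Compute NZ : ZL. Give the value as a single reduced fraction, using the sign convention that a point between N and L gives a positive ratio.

Work in coordinates with E = (0, 0), L = (1, 0), J = (0, 1), N = (4, 1).
1. Z is the intersection of line EJ and line NL ⇒ Z = (0, -1/3)
Z = N + t·(L−N) with t = 4/3, so NZ:ZL = t:(1−t) = 4/3:-1/3

NZ:ZL = -4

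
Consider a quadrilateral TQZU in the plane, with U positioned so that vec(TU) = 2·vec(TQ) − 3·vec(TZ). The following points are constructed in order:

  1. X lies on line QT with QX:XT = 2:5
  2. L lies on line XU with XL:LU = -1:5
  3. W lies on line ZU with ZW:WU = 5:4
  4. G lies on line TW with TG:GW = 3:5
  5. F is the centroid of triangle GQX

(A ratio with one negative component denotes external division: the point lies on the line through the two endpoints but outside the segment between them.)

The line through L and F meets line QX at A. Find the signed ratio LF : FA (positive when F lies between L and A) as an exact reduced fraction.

Assign T = (0, 0), Q = (1, 0), Z = (0, 1), U = (2, -3) — the answer is frame-independent, so this choice is without loss of generality.
1. X lies on line QT with QX:XT = 2:5 ⇒ X = (5/7, 0)
2. L lies on line XU with XL:LU = -1:5 ⇒ L = (11/28, 3/4)
3. W lies on line ZU with ZW:WU = 5:4 ⇒ W = (10/9, -11/9)
4. G lies on line TW with TG:GW = 3:5 ⇒ G = (5/12, -11/24)
5. F is the centroid of triangle GQX ⇒ F = (179/252, -11/72)
line LF meets QX at A = (239/364, 0)
F = L + t·(A−L) with t = 65/54, so LF:FA = 65/54:-11/54

LF:FA = -65/11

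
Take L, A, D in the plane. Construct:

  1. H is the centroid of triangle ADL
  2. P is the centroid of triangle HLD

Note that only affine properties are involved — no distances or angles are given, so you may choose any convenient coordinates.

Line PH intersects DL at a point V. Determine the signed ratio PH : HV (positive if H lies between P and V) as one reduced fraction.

Choose coordinates L = (0, 0), A = (1, 0), D = (0, 1).
1. H is the centroid of triangle ADL ⇒ H = (1/3, 1/3)
2. P is the centroid of triangle HLD ⇒ P = (1/9, 4/9)
line PH meets DL at V = (0, 1/2)
H = P + t·(V−P) with t = -2, so PH:HV = -2:3

PH:HV = -2/3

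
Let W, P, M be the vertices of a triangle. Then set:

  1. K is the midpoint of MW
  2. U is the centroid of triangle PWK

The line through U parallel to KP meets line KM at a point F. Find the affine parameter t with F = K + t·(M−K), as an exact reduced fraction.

t = -1/3

Assign W = (0, 0), P = (1, 0), M = (0, 1) — the answer is frame-independent, so this choice is without loss of generality.
1. K is the midpoint of MW ⇒ K = (0, 1/2)
2. U is the centroid of triangle PWK ⇒ U = (1/3, 1/6)
through U parallel to KP: direction (1, -1/2); meets KM at F = (0, 1/3)
F = K + t·(M−K) with t = -1/3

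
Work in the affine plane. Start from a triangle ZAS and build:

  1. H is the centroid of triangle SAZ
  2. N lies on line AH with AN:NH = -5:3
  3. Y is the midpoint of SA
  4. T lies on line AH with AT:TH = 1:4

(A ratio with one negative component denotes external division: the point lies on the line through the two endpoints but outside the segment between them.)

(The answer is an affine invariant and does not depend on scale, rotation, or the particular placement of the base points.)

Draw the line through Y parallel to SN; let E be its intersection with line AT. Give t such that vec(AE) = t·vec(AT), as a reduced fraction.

Set Z = (0, 0), A = (1, 0), S = (0, 1); any affine frame gives the same invariant.
1. H is the centroid of triangle SAZ ⇒ H = (1/3, 1/3)
2. N lies on line AH with AN:NH = -5:3 ⇒ N = (-2/3, 5/6)
3. Y is the midpoint of SA ⇒ Y = (1/2, 1/2)
4. T lies on line AH with AT:TH = 1:4 ⇒ T = (13/15, 1/15)
through Y parallel to SN: direction (-2/3, -1/6); meets AT at E = (1/6, 5/12)
E = A + t·(T−A) with t = 25/4

t = 25/4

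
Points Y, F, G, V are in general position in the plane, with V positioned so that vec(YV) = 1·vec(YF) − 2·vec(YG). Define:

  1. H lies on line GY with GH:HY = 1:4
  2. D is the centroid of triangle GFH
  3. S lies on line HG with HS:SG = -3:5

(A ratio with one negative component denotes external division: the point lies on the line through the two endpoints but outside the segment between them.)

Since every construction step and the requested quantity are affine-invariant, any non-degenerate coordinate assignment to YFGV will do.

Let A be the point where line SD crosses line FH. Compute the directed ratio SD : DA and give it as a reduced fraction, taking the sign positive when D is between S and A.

Assign Y = (0, 0), F = (1, 0), G = (0, 1), V = (1, -2) — the answer is frame-independent, so this choice is without loss of generality.
1. H lies on line GY with GH:HY = 1:4 ⇒ H = (0, 4/5)
2. D is the centroid of triangle GFH ⇒ D = (1/3, 3/5)
3. S lies on line HG with HS:SG = -3:5 ⇒ S = (0, 1/2)
line SD meets FH at A = (3/11, 32/55)
D = S + t·(A−S) with t = 11/9, so SD:DA = 11/9:-2/9

SD:DA = -11/2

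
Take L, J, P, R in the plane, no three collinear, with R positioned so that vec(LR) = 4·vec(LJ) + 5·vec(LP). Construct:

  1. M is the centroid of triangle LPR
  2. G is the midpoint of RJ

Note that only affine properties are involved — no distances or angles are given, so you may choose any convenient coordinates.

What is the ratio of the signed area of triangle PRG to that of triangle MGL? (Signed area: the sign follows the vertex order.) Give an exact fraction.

[PRG]:[MGL] = 12/5

Assign L = (0, 0), J = (1, 0), P = (0, 1), R = (4, 5) — the answer is frame-independent, so this choice is without loss of generality.
1. M is the centroid of triangle LPR ⇒ M = (4/3, 2)
2. G is the midpoint of RJ ⇒ G = (5/2, 5/2)
2·[PRG] = -4, 2·[MGL] = -5/3
[PRG]:[MGL] = -4:-5/3 = 12/5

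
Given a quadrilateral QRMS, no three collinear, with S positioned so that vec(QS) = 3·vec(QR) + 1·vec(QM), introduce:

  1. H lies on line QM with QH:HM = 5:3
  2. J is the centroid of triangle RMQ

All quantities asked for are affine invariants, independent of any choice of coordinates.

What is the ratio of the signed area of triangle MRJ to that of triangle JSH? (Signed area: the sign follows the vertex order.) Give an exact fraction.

[MRJ]:[JSH] = -1/3

Set Q = (0, 0), R = (1, 0), M = (0, 1), S = (3, 1); any affine frame gives the same invariant.
1. H lies on line QM with QH:HM = 5:3 ⇒ H = (0, 5/8)
2. J is the centroid of triangle RMQ ⇒ J = (1/3, 1/3)
2·[MRJ] = -1/3, 2·[JSH] = 1
[MRJ]:[JSH] = -1/3:1 = -1/3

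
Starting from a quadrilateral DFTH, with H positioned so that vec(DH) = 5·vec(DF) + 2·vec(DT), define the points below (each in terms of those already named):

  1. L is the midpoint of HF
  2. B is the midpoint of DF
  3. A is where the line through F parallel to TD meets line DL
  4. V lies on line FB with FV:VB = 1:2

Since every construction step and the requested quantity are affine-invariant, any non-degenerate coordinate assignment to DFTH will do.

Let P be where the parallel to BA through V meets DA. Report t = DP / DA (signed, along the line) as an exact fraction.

Assign D = (0, 0), F = (1, 0), T = (0, 1), H = (5, 2) — the answer is frame-independent, so this choice is without loss of generality.
1. L is the midpoint of HF ⇒ L = (3, 1)
2. B is the midpoint of DF ⇒ B = (1/2, 0)
3. A is where the line through F parallel to TD meets line DL ⇒ A = (1, 1/3)
4. V lies on line FB with FV:VB = 1:2 ⇒ V = (5/6, 0)
through V parallel to BA: direction (1/2, 1/3); meets DA at P = (5/3, 5/9)
P = D + t·(A−D) with t = 5/3

t = 5/3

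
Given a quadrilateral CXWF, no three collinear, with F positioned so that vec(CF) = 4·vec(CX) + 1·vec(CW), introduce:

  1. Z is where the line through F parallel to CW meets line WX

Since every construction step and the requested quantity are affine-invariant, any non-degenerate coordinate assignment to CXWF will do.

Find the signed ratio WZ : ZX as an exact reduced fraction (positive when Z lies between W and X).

WZ:ZX = -4/3

Assign C = (0, 0), X = (1, 0), W = (0, 1), F = (4, 1) — the answer is frame-independent, so this choice is without loss of generality.
1. Z is where the line through F parallel to CW meets line WX ⇒ Z = (4, -3)
Z = W + t·(X−W) with t = 4, so WZ:ZX = t:(1−t) = 4:-3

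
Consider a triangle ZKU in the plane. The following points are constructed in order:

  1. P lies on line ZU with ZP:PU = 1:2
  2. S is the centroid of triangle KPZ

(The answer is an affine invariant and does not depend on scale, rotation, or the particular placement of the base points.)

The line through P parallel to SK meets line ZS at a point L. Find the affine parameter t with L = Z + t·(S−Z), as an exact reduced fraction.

t = 2

Choose coordinates Z = (0, 0), K = (1, 0), U = (0, 1).
1. P lies on line ZU with ZP:PU = 1:2 ⇒ P = (0, 1/3)
2. S is the centroid of triangle KPZ ⇒ S = (1/3, 1/9)
through P parallel to SK: direction (2/3, -1/9); meets ZS at L = (2/3, 2/9)
L = Z + t·(S−Z) with t = 2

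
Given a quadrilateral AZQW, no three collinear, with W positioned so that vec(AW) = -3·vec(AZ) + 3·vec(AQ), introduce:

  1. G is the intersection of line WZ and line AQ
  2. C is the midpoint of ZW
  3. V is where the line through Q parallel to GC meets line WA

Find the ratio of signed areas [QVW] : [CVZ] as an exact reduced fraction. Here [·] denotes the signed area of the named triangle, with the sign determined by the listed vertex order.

[QVW]:[CVZ] = -2

Choose coordinates A = (0, 0), Z = (1, 0), Q = (0, 1), W = (-3, 3).
1. G is the intersection of line WZ and line AQ ⇒ G = (0, 3/4)
2. C is the midpoint of ZW ⇒ C = (-1, 3/2)
3. V is where the line through Q parallel to GC meets line WA ⇒ V = (-4, 4)
2·[QVW] = 1, 2·[CVZ] = -1/2
[QVW]:[CVZ] = 1:-1/2 = -2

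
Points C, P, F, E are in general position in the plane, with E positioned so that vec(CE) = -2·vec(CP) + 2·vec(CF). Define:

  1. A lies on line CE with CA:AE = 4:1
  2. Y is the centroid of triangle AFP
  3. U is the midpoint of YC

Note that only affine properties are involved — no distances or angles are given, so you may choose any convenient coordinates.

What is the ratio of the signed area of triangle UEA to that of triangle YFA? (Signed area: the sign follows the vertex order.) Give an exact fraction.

[UEA]:[YFA] = 2/5

Set C = (0, 0), P = (1, 0), F = (0, 1), E = (-2, 2); any affine frame gives the same invariant.
1. A lies on line CE with CA:AE = 4:1 ⇒ A = (-8/5, 8/5)
2. Y is the centroid of triangle AFP ⇒ Y = (-1/5, 13/15)
3. U is the midpoint of YC ⇒ U = (-1/10, 13/30)
2·[UEA] = 2/15, 2·[YFA] = 1/3
[UEA]:[YFA] = 2/15:1/3 = 2/5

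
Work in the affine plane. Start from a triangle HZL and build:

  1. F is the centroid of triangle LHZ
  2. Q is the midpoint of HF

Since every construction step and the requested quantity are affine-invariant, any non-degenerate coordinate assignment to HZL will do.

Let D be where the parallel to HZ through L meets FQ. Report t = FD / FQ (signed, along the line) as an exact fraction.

t = -4

Work in coordinates with H = (0, 0), Z = (1, 0), L = (0, 1).
1. F is the centroid of triangle LHZ ⇒ F = (1/3, 1/3)
2. Q is the midpoint of HF ⇒ Q = (1/6, 1/6)
through L parallel to HZ: direction (1, 0); meets FQ at D = (1, 1)
D = F + t·(Q−F) with t = -4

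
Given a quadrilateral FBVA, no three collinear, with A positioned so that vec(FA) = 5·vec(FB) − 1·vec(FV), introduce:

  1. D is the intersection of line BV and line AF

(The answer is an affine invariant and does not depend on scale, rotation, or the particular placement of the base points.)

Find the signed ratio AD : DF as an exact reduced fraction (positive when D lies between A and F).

Set F = (0, 0), B = (1, 0), V = (0, 1), A = (5, -1); any affine frame gives the same invariant.
1. D is the intersection of line BV and line AF ⇒ D = (5/4, -1/4)
D = A + t·(F−A) with t = 3/4, so AD:DF = t:(1−t) = 3/4:1/4

AD:DF = 3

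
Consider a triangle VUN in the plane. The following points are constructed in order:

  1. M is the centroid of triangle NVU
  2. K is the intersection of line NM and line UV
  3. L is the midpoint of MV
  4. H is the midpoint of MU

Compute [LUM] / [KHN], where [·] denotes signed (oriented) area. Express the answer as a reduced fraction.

[LUM]:[KHN] = 2/3

Choose coordinates V = (0, 0), U = (1, 0), N = (0, 1).
1. M is the centroid of triangle NVU ⇒ M = (1/3, 1/3)
2. K is the intersection of line NM and line UV ⇒ K = (1/2, 0)
3. L is the midpoint of MV ⇒ L = (1/6, 1/6)
4. H is the midpoint of MU ⇒ H = (2/3, 1/6)
2·[LUM] = 1/6, 2·[KHN] = 1/4
[LUM]:[KHN] = 1/6:1/4 = 2/3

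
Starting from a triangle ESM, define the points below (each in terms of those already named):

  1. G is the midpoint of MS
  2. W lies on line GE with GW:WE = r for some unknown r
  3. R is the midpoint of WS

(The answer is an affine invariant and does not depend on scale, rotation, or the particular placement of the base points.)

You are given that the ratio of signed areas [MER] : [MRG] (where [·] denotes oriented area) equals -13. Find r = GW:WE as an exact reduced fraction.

r = -1/5

Choose coordinates E = (0, 0), S = (1, 0), M = (0, 1).
1. G is the midpoint of MS ⇒ G = (1/2, 1/2)
2. With GW:WE = r, write λ = r/(r+1) so W = G + λ·(E−G); W is affine-linear in λ
3. R is the midpoint of WS ⇒ R is an affine combination of earlier points and hence also affine-linear in λ
Every point depending on W is an affine combination of W and λ-independent points, so each such coordinate is linear in λ; the λ² term in each signed area is a multiple of (E−G)×(E−G) = 0, so 2·[MER] and 2·[MRG] are each linear in λ. Evaluating at λ=0 and λ=1:
  2·[MER] = -1/4·λ + 3/4,   2·[MRG] = 1/4·λ
So [MER]:[MRG] = (-1/4·λ + 3/4) / (1/4·λ). Setting this equal to -13:
  -1/4·λ + 3/4 = -13·(1/4·λ)  ⇒  λ = -1/4
Then r = λ/(1−λ) = (-1/4)/(5/4) = -1/5. Check: with r = -1/5, W = (5/8, 5/8) and [MER]:[MRG] = -13 as required.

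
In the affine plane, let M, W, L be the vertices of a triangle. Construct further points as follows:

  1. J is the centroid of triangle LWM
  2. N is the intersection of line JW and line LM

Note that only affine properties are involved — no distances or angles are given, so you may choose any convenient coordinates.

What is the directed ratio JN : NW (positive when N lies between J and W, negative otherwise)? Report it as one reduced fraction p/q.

JN:NW = -1/3

Assign M = (0, 0), W = (1, 0), L = (0, 1) — the answer is frame-independent, so this choice is without loss of generality.
1. J is the centroid of triangle LWM ⇒ J = (1/3, 1/3)
2. N is the intersection of line JW and line LM ⇒ N = (0, 1/2)
N = J + t·(W−J) with t = -1/2, so JN:NW = t:(1−t) = -1/2:3/2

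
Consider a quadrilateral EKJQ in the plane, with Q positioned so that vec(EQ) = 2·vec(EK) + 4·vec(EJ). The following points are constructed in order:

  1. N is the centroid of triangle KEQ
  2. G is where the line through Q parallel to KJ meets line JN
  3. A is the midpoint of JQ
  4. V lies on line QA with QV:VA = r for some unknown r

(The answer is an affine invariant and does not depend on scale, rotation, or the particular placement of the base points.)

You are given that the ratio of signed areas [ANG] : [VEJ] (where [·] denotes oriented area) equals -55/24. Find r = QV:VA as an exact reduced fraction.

r = 3/2

Set E = (0, 0), K = (1, 0), J = (0, 1), Q = (2, 4); any affine frame gives the same invariant.
1. N is the centroid of triangle KEQ ⇒ N = (1, 4/3)
2. G is where the line through Q parallel to KJ meets line JN ⇒ G = (15/4, 9/4)
3. A is the midpoint of JQ ⇒ A = (1, 5/2)
4. With QV:VA = r, write λ = r/(r+1) so V = Q + λ·(A−Q); V is affine-linear in λ
Every point depending on V is an affine combination of V and λ-independent points, so each such coordinate is linear in λ; the λ² term in each signed area is a multiple of (A−Q)×(A−Q) = 0, so 2·[ANG] and 2·[VEJ] are each linear in λ. Evaluating at λ=0 and λ=1:
  2·[ANG] = 77/24,   2·[VEJ] = λ − 2
So [ANG]:[VEJ] = (77/24) / (λ − 2). Setting this equal to -55/24:
  77/24 = -55/24·(λ − 2)  ⇒  λ = 3/5
Then r = λ/(1−λ) = (3/5)/(2/5) = 3/2. Check: with r = 3/2, V = (7/5, 31/10) and [ANG]:[VEJ] = -55/24 as required.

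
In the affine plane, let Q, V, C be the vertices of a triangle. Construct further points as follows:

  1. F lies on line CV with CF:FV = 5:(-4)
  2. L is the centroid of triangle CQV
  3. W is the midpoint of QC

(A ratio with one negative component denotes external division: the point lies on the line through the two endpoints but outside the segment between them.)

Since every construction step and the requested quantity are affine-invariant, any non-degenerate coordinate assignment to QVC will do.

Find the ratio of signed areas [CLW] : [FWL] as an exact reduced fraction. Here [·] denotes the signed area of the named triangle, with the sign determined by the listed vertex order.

Assign Q = (0, 0), V = (1, 0), C = (0, 1) — the answer is frame-independent, so this choice is without loss of generality.
1. F lies on line CV with CF:FV = 5:(-4) ⇒ F = (5, -4)
2. L is the centroid of triangle CQV ⇒ L = (1/3, 1/3)
3. W is the midpoint of QC ⇒ W = (0, 1/2)
2·[CLW] = -1/6, 2·[FWL] = -2/3
[CLW]:[FWL] = -1/6:-2/3 = 1/4

[CLW]:[FWL] = 1/4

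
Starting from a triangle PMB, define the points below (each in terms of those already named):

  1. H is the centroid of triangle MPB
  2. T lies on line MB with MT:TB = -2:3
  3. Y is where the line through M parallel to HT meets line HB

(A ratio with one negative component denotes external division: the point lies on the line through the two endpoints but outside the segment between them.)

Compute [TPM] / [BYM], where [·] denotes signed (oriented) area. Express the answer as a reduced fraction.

[TPM]:[BYM] = -18

Set P = (0, 0), M = (1, 0), B = (0, 1); any affine frame gives the same invariant.
1. H is the centroid of triangle MPB ⇒ H = (1/3, 1/3)
2. T lies on line MB with MT:TB = -2:3 ⇒ T = (3, -2)
3. Y is where the line through M parallel to HT meets line HB ⇒ Y = (1/9, 7/9)
2·[TPM] = -2, 2·[BYM] = 1/9
[TPM]:[BYM] = -2:1/9 = -18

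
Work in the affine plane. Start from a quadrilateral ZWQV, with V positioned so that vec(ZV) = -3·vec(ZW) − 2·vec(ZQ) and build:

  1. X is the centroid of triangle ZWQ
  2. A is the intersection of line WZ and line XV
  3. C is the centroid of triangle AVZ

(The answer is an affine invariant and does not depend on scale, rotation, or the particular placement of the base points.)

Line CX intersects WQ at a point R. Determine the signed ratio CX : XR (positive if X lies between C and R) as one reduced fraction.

Set Z = (0, 0), W = (1, 0), Q = (0, 1), V = (-3, -2); any affine frame gives the same invariant.
1. X is the centroid of triangle ZWQ ⇒ X = (1/3, 1/3)
2. A is the intersection of line WZ and line XV ⇒ A = (-1/7, 0)
3. C is the centroid of triangle AVZ ⇒ C = (-22/21, -2/3)
line CX meets WQ at R = (79/150, 71/150)
X = C + t·(R−C) with t = 50/57, so CX:XR = 50/57:7/57

CX:XR = 50/7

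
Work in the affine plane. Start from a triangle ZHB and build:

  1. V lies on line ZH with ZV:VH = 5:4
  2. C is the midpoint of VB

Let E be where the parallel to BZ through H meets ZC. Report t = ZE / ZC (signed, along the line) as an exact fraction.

Work in coordinates with Z = (0, 0), H = (1, 0), B = (0, 1).
1. V lies on line ZH with ZV:VH = 5:4 ⇒ V = (5/9, 0)
2. C is the midpoint of VB ⇒ C = (5/18, 1/2)
through H parallel to BZ: direction (0, -1); meets ZC at E = (1, 9/5)
E = Z + t·(C−Z) with t = 18/5

t = 18/5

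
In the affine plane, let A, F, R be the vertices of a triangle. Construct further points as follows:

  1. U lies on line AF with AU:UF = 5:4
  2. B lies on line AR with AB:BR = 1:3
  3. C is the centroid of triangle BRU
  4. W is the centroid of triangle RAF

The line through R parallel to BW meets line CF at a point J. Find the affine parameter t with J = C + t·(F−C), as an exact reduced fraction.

t = -68/67

Work in coordinates with A = (0, 0), F = (1, 0), R = (0, 1).
1. U lies on line AF with AU:UF = 5:4 ⇒ U = (5/9, 0)
2. B lies on line AR with AB:BR = 1:3 ⇒ B = (0, 1/4)
3. C is the centroid of triangle BRU ⇒ C = (5/27, 5/12)
4. W is the centroid of triangle RAF ⇒ W = (1/3, 1/3)
through R parallel to BW: direction (1/3, 1/12); meets CF at J = (-43/67, 225/268)
J = C + t·(F−C) with t = -68/67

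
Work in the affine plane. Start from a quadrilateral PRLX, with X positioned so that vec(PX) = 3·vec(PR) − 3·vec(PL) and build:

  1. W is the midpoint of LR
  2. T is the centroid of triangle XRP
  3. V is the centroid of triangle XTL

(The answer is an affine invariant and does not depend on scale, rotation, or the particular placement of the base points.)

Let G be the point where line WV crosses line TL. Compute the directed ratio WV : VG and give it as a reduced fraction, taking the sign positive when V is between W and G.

Choose coordinates P = (0, 0), R = (1, 0), L = (0, 1), X = (3, -3).
1. W is the midpoint of LR ⇒ W = (1/2, 1/2)
2. T is the centroid of triangle XRP ⇒ T = (4/3, -1)
3. V is the centroid of triangle XTL ⇒ V = (13/9, -1)
line WV meets TL at G = (10/3, -4)
V = W + t·(G−W) with t = 1/3, so WV:VG = 1/3:2/3

WV:VG = 1/2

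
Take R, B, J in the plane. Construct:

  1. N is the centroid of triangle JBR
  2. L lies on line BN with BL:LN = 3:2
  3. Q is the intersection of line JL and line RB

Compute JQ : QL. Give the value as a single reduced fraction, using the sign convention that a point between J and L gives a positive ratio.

JQ:QL = -5

Work in coordinates with R = (0, 0), B = (1, 0), J = (0, 1).
1. N is the centroid of triangle JBR ⇒ N = (1/3, 1/3)
2. L lies on line BN with BL:LN = 3:2 ⇒ L = (3/5, 1/5)
3. Q is the intersection of line JL and line RB ⇒ Q = (3/4, 0)
Q = J + t·(L−J) with t = 5/4, so JQ:QL = t:(1−t) = 5/4:-1/4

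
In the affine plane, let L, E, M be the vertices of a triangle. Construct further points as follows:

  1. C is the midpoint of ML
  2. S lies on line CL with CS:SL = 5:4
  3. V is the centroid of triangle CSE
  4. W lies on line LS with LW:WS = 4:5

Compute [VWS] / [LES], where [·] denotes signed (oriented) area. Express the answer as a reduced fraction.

Set L = (0, 0), E = (1, 0), M = (0, 1); any affine frame gives the same invariant.
1. C is the midpoint of ML ⇒ C = (0, 1/2)
2. S lies on line CL with CS:SL = 5:4 ⇒ S = (0, 2/9)
3. V is the centroid of triangle CSE ⇒ V = (1/3, 13/54)
4. W lies on line LS with LW:WS = 4:5 ⇒ W = (0, 8/81)
2·[VWS] = -10/243, 2·[LES] = 2/9
[VWS]:[LES] = -10/243:2/9 = -5/27

[VWS]:[LES] = -5/27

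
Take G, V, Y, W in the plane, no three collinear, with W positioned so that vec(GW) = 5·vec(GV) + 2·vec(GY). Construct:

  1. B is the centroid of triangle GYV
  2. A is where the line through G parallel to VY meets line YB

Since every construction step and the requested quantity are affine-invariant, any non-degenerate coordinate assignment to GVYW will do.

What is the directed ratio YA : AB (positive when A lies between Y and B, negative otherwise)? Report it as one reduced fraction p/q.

YA:AB = -3/2

Choose coordinates G = (0, 0), V = (1, 0), Y = (0, 1), W = (5, 2).
1. B is the centroid of triangle GYV ⇒ B = (1/3, 1/3)
2. A is where the line through G parallel to VY meets line YB ⇒ A = (1, -1)
A = Y + t·(B−Y) with t = 3, so YA:AB = t:(1−t) = 3:-2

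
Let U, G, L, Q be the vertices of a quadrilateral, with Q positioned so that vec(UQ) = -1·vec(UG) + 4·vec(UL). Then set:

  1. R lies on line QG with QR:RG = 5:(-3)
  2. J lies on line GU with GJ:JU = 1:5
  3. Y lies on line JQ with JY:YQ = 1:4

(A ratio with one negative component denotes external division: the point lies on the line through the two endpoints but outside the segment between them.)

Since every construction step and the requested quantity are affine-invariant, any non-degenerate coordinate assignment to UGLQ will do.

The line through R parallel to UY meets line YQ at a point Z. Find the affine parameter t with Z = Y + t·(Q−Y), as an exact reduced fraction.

Choose coordinates U = (0, 0), G = (1, 0), L = (0, 1), Q = (-1, 4).
1. R lies on line QG with QR:RG = 5:(-3) ⇒ R = (4, -6)
2. J lies on line GU with GJ:JU = 1:5 ⇒ J = (5/6, 0)
3. Y lies on line JQ with JY:YQ = 1:4 ⇒ Y = (7/15, 4/5)
through R parallel to UY: direction (7/15, 4/5); meets YQ at Z = (113/30, -32/5)
Z = Y + t·(Q−Y) with t = -9/4

t = -9/4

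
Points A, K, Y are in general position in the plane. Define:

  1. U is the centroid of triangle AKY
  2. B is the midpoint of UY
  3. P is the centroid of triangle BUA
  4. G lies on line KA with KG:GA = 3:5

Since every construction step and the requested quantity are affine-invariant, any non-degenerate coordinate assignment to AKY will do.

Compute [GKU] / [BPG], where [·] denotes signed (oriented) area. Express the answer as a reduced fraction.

Work in coordinates with A = (0, 0), K = (1, 0), Y = (0, 1).
1. U is the centroid of triangle AKY ⇒ U = (1/3, 1/3)
2. B is the midpoint of UY ⇒ B = (1/6, 2/3)
3. P is the centroid of triangle BUA ⇒ P = (1/6, 1/3)
4. G lies on line KA with KG:GA = 3:5 ⇒ G = (5/8, 0)
2·[GKU] = 1/8, 2·[BPG] = 11/72
[GKU]:[BPG] = 1/8:11/72 = 9/11

[GKU]:[BPG] = 9/11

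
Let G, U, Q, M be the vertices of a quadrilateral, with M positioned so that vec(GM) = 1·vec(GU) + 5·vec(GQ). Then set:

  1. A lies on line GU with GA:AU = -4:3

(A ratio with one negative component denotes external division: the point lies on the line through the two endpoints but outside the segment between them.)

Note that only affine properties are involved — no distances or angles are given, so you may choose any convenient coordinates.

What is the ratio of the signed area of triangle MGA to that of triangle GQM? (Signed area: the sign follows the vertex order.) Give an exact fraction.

[MGA]:[GQM] = -20

Set G = (0, 0), U = (1, 0), Q = (0, 1), M = (1, 5); any affine frame gives the same invariant.
1. A lies on line GU with GA:AU = -4:3 ⇒ A = (4, 0)
2·[MGA] = 20, 2·[GQM] = -1
[MGA]:[GQM] = 20:-1 = -20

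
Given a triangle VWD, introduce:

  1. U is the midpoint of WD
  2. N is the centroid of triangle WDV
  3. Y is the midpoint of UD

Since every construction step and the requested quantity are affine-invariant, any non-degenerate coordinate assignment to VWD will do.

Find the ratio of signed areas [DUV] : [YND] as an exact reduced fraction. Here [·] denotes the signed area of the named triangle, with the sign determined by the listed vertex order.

Assign V = (0, 0), W = (1, 0), D = (0, 1) — the answer is frame-independent, so this choice is without loss of generality.
1. U is the midpoint of WD ⇒ U = (1/2, 1/2)
2. N is the centroid of triangle WDV ⇒ N = (1/3, 1/3)
3. Y is the midpoint of UD ⇒ Y = (1/4, 3/4)
2·[DUV] = -1/2, 2·[YND] = -1/12
[DUV]:[YND] = -1/2:-1/12 = 6

[DUV]:[YND] = 6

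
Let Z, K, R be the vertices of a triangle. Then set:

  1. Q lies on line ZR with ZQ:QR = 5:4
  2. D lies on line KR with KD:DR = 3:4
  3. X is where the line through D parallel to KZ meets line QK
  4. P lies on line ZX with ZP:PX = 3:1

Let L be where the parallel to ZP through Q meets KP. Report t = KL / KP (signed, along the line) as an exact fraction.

Assign Z = (0, 0), K = (1, 0), R = (0, 1) — the answer is frame-independent, so this choice is without loss of generality.
1. Q lies on line ZR with ZQ:QR = 5:4 ⇒ Q = (0, 5/9)
2. D lies on line KR with KD:DR = 3:4 ⇒ D = (4/7, 3/7)
3. X is where the line through D parallel to KZ meets line QK ⇒ X = (8/35, 3/7)
4. P lies on line ZX with ZP:PX = 3:1 ⇒ P = (6/35, 9/28)
through Q parallel to ZP: direction (6/35, 9/28); meets KP at L = (-2/27, 5/12)
L = K + t·(P−K) with t = 35/27

t = 35/27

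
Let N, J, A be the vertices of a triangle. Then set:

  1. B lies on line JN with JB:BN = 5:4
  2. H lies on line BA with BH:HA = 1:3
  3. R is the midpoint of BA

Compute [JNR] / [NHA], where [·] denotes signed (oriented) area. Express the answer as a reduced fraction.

[JNR]:[NHA] = -3/2

Assign N = (0, 0), J = (1, 0), A = (0, 1) — the answer is frame-independent, so this choice is without loss of generality.
1. B lies on line JN with JB:BN = 5:4 ⇒ B = (4/9, 0)
2. H lies on line BA with BH:HA = 1:3 ⇒ H = (1/3, 1/4)
3. R is the midpoint of BA ⇒ R = (2/9, 1/2)
2·[JNR] = -1/2, 2·[NHA] = 1/3
[JNR]:[NHA] = -1/2:1/3 = -3/2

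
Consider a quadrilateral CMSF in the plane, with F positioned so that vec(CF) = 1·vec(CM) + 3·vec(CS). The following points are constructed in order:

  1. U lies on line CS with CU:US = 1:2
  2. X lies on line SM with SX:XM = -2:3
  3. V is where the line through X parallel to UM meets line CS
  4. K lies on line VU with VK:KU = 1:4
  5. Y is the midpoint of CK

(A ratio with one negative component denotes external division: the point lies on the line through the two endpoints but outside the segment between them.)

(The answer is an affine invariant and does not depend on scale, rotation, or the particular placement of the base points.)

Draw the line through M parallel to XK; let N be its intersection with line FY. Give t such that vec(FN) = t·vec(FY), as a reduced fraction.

Set C = (0, 0), M = (1, 0), S = (0, 1), F = (1, 3); any affine frame gives the same invariant.
1. U lies on line CS with CU:US = 1:2 ⇒ U = (0, 1/3)
2. X lies on line SM with SX:XM = -2:3 ⇒ X = (-2, 3)
3. V is where the line through X parallel to UM meets line CS ⇒ V = (0, 7/3)
4. K lies on line VU with VK:KU = 1:4 ⇒ K = (0, 29/15)
5. Y is the midpoint of CK ⇒ Y = (0, 29/30)
through M parallel to XK: direction (2, -16/15); meets FY at N = (-13/77, 48/77)
N = F + t·(Y−F) with t = 90/77

t = 90/77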